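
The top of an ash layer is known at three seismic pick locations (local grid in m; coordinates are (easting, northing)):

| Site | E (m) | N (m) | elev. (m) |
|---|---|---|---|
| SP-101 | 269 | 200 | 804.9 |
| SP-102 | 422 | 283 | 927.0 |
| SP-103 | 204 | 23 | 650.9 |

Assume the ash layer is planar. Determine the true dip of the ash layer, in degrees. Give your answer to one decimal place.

39.6°

Two edge vectors: SP-101→SP-102 = (153, 83, 122.1), SP-101→SP-103 = (-65, -177, -154).
Normal n = (SP-101→SP-102) × (SP-101→SP-103) = (8829.7, 15625.5, -21686).
So ∂z/∂E = −n_x/n_z = 0.40716 and ∂z/∂N = −n_y/n_z = 0.72053.
Gradient magnitude |∇z| = √(a² + b²) = √(0.16578 + 0.51917) = 0.82762.
True dip = arctan(0.82762) = 39.6°, dipping toward SSW (azimuth ≈ 209°).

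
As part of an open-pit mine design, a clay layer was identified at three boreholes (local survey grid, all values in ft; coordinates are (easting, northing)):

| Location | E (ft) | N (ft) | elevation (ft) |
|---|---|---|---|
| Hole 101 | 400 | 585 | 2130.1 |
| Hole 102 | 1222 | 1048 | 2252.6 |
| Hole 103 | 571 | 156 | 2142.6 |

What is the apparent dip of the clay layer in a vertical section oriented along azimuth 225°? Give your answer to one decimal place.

6.4°

Let the plane be z = a·E + b·N + c.
Hole 102−Hole 101: 822a + 463b = 122.5;  Hole 103−Hole 101: 171a − 429b = 12.5.
Solving gives a = 0.13511, b = 0.02472.
Unit vector along 225° is (sin 225°, cos 225°) = (-0.7071, -0.7071).
Slope in that direction = a·(-0.7071) + b·(-0.7071) = −0.11301.
Apparent dip = arctan|0.11301| = 6.4° (true dip is 7.8°, so apparent ≤ true as expected).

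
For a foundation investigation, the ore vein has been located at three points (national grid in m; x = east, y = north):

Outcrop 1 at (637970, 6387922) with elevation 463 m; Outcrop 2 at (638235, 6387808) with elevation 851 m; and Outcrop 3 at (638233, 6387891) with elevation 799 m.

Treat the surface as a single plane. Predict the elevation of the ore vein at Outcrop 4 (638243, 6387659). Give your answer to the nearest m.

950 m

Let the plane be z = a·x + b·y + c.
Outcrop 2−Outcrop 1: 265a − 114b = 388;  Outcrop 3−Outcrop 1: 263a − 31b = 336.
Solving gives a = 1.20714844, b = −0.59741811.
Then c = 463 − a·637970 − b·6387922 = 3046598.80.
At (638243, 6387659): z = 770454.0 − 3816103.2 + 3046598.80 = 949.7 m.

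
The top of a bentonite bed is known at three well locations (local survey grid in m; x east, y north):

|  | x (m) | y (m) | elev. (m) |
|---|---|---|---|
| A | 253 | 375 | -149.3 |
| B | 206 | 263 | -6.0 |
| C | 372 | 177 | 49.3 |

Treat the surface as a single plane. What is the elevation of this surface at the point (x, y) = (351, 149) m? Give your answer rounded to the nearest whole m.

Two edge vectors: A→B = (-47, -112, 143.3), A→C = (119, -198, 198.6).
Normal n = (A→B) × (A→C) = (6130.2, 26386.9, 22634).
So ∂z/∂x = −n_x/n_z = −0.27084 and ∂z/∂y = −n_y/n_z = −1.16581.
Intercept c from A: -149.3 + 68.52 + 437.18 = 356.40.
At (351, 149): z = −95.1 − 173.7 + 356.40 = 87.6 m.

88 m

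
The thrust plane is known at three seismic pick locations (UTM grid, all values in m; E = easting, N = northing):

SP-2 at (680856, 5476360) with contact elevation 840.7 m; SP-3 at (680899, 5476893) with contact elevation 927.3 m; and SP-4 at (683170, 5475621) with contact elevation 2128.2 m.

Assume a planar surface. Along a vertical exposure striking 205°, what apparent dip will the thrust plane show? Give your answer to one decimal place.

Let the plane be z = a·E + b·N + c.
SP-3−SP-2: 43a + 533b = 86.6;  SP-4−SP-2: 2314a − 739b = 1287.5.
Solving gives a = 0.59301, b = 0.11464.
Unit vector along 205° is (sin 205°, cos 205°) = (-0.4226, -0.9063).
Slope in that direction = a·(-0.4226) + b·(-0.9063) = −0.35451.
Apparent dip = arctan|0.35451| = 19.5° (true dip is 31.1°, so apparent ≤ true as expected).

19.5°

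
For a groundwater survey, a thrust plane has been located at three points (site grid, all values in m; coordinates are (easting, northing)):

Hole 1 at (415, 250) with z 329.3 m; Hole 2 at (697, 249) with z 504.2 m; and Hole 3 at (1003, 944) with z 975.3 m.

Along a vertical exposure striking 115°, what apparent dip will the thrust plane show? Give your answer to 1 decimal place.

Two edge vectors: Hole 1→Hole 2 = (282, -1, 174.9), Hole 1→Hole 3 = (588, 694, 646).
Normal n = (Hole 1→Hole 2) × (Hole 1→Hole 3) = (-122026.6, -79330.8, 196296).
So ∂z/∂E = −n_x/n_z = 0.62165 and ∂z/∂N = −n_y/n_z = 0.40414.
Unit vector along 115° is (sin 115°, cos 115°) = (0.9063, -0.4226).
Slope in that direction = a·(0.9063) + b·(-0.4226) = 0.39261.
Apparent dip = arctan|0.39261| = 21.4° (true dip is 36.6°, so apparent ≤ true as expected).

21.4°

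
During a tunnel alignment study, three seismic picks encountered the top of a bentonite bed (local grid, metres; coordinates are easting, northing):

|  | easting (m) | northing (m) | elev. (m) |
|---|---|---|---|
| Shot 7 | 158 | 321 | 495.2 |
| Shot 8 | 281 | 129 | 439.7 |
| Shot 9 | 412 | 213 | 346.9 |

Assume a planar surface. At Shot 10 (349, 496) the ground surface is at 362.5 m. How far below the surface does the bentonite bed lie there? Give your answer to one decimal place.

Two edge vectors: Shot 7→Shot 8 = (123, -192, -55.5), Shot 7→Shot 9 = (254, -108, -148.3).
Normal n = (Shot 7→Shot 8) × (Shot 7→Shot 9) = (22479.6, 4143.9, 35484).
So ∂z/∂easting = −n_x/n_z = −0.63351 and ∂z/∂northing = −n_y/n_z = −0.11678.
Intercept c from Shot 7: 495.2 + 100.10 + 37.49 = 632.78.
At (349, 496): z_contact = −221.10 − 57.92 + 632.78 = 353.76 m.
Depth below ground = 362.5 − 353.76 = 8.7 m.

8.7 m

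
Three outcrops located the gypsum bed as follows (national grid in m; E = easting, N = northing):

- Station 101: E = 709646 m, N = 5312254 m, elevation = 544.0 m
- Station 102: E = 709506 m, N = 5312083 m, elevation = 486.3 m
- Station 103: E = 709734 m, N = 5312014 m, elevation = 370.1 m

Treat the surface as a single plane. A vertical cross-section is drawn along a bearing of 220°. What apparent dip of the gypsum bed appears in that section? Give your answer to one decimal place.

14.2°

Let the plane be z = a·E + b·N + c.
Station 102−Station 101: −140a − 171b = −57.7;  Station 103−Station 101: 88a − 240b = −173.9.
Solving gives a = −0.32661, b = 0.60483.
Unit vector along 220° is (sin 220°, cos 220°) = (-0.6428, -0.7660).
Slope in that direction = a·(-0.6428) + b·(-0.7660) = −0.25338.
Apparent dip = arctan|0.25338| = 14.2° (true dip is 34.5°, so apparent ≤ true as expected).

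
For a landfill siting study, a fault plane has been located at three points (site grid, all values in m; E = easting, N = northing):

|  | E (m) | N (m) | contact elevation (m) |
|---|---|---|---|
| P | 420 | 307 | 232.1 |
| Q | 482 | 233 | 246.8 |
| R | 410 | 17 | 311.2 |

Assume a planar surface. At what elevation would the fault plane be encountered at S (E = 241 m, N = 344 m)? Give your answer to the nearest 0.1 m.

Two edge vectors: P→Q = (62, -74, 14.7), P→R = (-10, -290, 79.1).
Normal n = (P→Q) × (P→R) = (-1590.4, -5051.2, -18720).
So ∂z/∂E = −n_x/n_z = −0.08496 and ∂z/∂N = −n_y/n_z = −0.26983.
Intercept c from P: 232.1 + 35.68 + 82.84 = 350.62.
At (241, 344): z = −20.5 − 92.8 + 350.62 = 237.3 m.

237.3 m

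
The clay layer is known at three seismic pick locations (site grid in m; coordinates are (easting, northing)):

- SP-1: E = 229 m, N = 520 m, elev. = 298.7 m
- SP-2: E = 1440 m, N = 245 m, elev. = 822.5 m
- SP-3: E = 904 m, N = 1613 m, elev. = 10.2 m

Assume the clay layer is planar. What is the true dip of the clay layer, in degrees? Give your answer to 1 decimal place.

29.6°

Let the plane be z = a·E + b·N + c.
SP-2−SP-1: 1211a − 275b = 523.8;  SP-3−SP-1: 675a + 1093b = −288.5.
Solving gives a = 0.32677, b = −0.46575.
Gradient magnitude |∇z| = √(a² + b²) = √(0.10678 + 0.21693) = 0.56895.
True dip = arctan(0.56895) = 29.6°, dipping toward NW (azimuth ≈ 325°).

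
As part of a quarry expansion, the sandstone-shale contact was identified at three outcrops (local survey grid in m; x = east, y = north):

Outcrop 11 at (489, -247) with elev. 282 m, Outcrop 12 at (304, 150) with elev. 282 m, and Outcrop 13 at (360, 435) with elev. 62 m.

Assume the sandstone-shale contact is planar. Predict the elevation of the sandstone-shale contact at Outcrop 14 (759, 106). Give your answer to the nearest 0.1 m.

Let the plane be z = a·x + b·y + c.
Outcrop 12−Outcrop 11: −185a + 397b = 0;  Outcrop 13−Outcrop 11: −129a + 682b = −220.
Solving gives a = −1.16520, b = −0.54298.
Then c = 282 − a·489 − b·-247 = 717.67.
At (759, 106): z = −884.4 − 57.6 + 717.67 = -224.3 m.

-224.3 m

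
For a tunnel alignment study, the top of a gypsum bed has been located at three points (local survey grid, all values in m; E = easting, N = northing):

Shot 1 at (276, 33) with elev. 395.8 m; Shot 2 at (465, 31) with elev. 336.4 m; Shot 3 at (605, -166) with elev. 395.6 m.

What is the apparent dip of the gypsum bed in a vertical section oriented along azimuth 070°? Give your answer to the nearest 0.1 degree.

Let the plane be z = a·E + b·N + c.
Shot 2−Shot 1: 189a − 2b = −59.4;  Shot 3−Shot 1: 329a − 199b = −0.2.
Solving gives a = −0.31987, b = −0.52783.
Unit vector along 070° is (sin 70°, cos 70°) = (0.9397, 0.3420).
Slope in that direction = a·(0.9397) + b·(0.3420) = −0.48111.
Apparent dip = arctan|0.48111| = 25.7° (true dip is 31.7°, so apparent ≤ true as expected).

25.7°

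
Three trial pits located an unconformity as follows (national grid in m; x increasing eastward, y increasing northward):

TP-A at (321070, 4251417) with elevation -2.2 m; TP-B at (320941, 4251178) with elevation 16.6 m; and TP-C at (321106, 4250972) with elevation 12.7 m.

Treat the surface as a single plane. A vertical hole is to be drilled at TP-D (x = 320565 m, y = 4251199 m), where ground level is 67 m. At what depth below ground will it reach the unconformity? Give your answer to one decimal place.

23.9 m

Let the plane be z = a·x + b·y + c.
TP-B−TP-A: −129a − 239b = 18.8;  TP-C−TP-A: 36a − 445b = 14.9.
Solving gives a = −0.072791589, b = −0.039371904.
Then c = -2.2 − a·321070 − b·4251417 = 190755.38.
At (320565, 4251199): z_contact = −23334.44 − 167377.80 + 190755.38 = 43.14 m.
Depth below ground = 67 − 43.14 = 23.9 m.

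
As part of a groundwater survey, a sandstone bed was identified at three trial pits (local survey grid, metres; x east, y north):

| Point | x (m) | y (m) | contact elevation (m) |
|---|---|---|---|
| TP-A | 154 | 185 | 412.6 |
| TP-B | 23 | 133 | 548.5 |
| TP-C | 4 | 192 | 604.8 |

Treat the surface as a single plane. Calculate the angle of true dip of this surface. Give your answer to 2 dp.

53.89°

Let the plane be z = a·x + b·y + c.
TP-B−TP-A: −131a − 52b = 135.9;  TP-C−TP-A: −150a + 7b = 192.2.
Solving gives a = −1.25567, b = 0.54987.
Gradient magnitude |∇z| = √(a² + b²) = √(1.57671 + 0.30235) = 1.37079.
True dip = arctan(1.37079) = 53.89°, dipping toward ESE (azimuth ≈ 114°).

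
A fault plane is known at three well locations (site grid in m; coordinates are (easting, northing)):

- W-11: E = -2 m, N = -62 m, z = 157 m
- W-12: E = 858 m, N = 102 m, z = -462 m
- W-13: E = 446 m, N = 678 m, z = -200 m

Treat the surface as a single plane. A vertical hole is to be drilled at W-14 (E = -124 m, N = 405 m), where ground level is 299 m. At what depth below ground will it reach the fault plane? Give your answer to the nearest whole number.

Let the plane be z = a·E + b·N + c.
W-12−W-11: 860a + 164b = −619;  W-13−W-11: 448a + 740b = −357.
Solving gives a = −0.70970, b = −0.05277.
Then c = 157 − a·-2 − b·-62 = 152.31.
At (-124, 405): z_contact = 88.0 − 21.4 + 152.31 = 218.9 m.
Depth below ground = 299 − 218.9 = 80 m.

80 m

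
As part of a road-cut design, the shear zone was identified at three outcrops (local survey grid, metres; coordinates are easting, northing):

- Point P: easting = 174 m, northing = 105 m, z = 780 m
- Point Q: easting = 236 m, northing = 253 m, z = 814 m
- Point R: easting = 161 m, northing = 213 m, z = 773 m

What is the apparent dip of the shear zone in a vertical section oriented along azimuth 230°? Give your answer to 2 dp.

Two edge vectors: Point P→Point Q = (62, 148, 34), Point P→Point R = (-13, 108, -7).
Normal n = (Point P→Point Q) × (Point P→Point R) = (-4708, -8, 8620).
So ∂z/∂easting = −n_x/n_z = 0.54617 and ∂z/∂northing = −n_y/n_z = 0.00093.
Unit vector along 230° is (sin 230°, cos 230°) = (-0.7660, -0.6428).
Slope in that direction = a·(-0.7660) + b·(-0.6428) = −0.41899.
Apparent dip = arctan|0.41899| = 22.73° (true dip is 28.6°, so apparent ≤ true as expected).

22.73°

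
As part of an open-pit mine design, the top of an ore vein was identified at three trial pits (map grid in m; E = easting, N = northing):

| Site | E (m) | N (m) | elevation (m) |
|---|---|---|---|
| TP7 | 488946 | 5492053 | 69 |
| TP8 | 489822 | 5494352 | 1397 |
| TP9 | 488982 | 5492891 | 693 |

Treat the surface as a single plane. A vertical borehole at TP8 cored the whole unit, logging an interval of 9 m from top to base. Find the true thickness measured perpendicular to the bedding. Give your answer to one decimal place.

Two edge vectors: TP7→TP8 = (876, 2299, 1328), TP7→TP9 = (36, 838, 624).
Normal n = (TP7→TP8) × (TP7→TP9) = (321712, -498816, 651324).
So ∂z/∂E = −n_x/n_z = −0.49394 and ∂z/∂N = −n_y/n_z = 0.76585.
|∇z| = √(a²+b²) = 0.91132, so dip δ = arctan(0.91132) = 42.34°.
True thickness = vertical thickness × cos δ = 9 × cos 42.34° = 6.7 m.

6.7 m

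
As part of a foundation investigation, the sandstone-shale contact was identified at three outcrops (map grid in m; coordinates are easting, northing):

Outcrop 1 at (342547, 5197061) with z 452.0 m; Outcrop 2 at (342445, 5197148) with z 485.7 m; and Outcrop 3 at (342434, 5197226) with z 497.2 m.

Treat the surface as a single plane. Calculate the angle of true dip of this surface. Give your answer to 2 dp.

Let the plane be z = a·easting + b·northing + c.
Outcrop 2−Outcrop 1: −102a + 87b = 33.7;  Outcrop 3−Outcrop 1: −113a + 165b = 45.2.
Solving gives a = −0.23262, b = 0.11463.
Gradient magnitude |∇z| = √(a² + b²) = √(0.05411 + 0.01314) = 0.25933.
True dip = arctan(0.25933) = 14.54°, dipping toward ESE (azimuth ≈ 116°).

14.54°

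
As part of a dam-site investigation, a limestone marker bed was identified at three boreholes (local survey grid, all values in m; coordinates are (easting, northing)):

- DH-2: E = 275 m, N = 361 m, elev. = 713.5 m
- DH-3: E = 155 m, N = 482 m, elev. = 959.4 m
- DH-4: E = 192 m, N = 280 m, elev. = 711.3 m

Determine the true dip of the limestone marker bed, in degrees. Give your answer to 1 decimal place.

Two edge vectors: DH-2→DH-3 = (-120, 121, 245.9), DH-2→DH-4 = (-83, -81, -2.2).
Normal n = (DH-2→DH-3) × (DH-2→DH-4) = (19651.7, -20673.7, 19763).
So ∂z/∂E = −n_x/n_z = −0.99437 and ∂z/∂N = −n_y/n_z = 1.04608.
Gradient magnitude |∇z| = √(a² + b²) = √(0.98877 + 1.09429) = 1.44328.
True dip = arctan(1.44328) = 55.3°, dipping toward SE (azimuth ≈ 136°).

55.3°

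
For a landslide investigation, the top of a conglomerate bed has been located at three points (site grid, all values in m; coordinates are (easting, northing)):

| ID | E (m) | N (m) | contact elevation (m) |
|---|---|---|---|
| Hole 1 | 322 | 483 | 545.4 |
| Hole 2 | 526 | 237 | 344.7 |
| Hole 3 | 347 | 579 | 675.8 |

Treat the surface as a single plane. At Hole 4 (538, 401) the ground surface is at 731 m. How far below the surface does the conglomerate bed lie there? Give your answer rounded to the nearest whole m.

Let the plane be z = a·E + b·N + c.
Hole 2−Hole 1: 204a − 246b = −200.7;  Hole 3−Hole 1: 25a + 96b = 130.4.
Solving gives a = 0.49783, b = 1.22869.
Then c = 545.4 − a·322 − b·483 = −208.36.
At (538, 401): z_contact = 267.8 + 492.7 − 208.36 = 552.2 m.
Depth below ground = 731 − 552.2 = 179 m.

179 m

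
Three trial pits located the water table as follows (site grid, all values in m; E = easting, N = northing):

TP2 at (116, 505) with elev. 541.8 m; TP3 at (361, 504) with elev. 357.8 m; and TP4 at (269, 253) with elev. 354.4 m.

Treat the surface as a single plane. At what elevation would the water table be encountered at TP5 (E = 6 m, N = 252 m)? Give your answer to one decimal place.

551.3 m

Let the plane be z = a·E + b·N + c.
TP3−TP2: 245a − 1b = −184;  TP4−TP2: 153a − 252b = −187.4.
Solving gives a = −0.74984, b = 0.28839.
Then c = 541.8 − a·116 − b·505 = 483.15.
At (6, 252): z = −4.5 + 72.7 + 483.15 = 551.3 m.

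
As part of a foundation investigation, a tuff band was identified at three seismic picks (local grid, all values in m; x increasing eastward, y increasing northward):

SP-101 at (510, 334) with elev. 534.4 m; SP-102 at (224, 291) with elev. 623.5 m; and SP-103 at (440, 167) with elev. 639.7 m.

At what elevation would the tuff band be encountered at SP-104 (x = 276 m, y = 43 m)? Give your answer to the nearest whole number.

744 m

Let the plane be z = a·x + b·y + c.
SP-102−SP-101: −286a − 43b = 89.1;  SP-103−SP-101: −70a − 167b = 105.3.
Solving gives a = −0.23131, b = −0.53358.
Then c = 534.4 − a·510 − b·334 = 830.59.
At (276, 43): z = −63.8 − 22.9 + 830.59 = 743.8 m.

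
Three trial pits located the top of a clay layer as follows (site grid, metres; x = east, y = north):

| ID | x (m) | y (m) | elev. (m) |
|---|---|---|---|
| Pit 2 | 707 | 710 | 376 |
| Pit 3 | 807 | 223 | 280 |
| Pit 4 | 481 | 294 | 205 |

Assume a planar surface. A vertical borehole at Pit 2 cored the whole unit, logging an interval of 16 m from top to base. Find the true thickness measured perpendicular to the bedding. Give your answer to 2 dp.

Two edge vectors: Pit 2→Pit 3 = (100, -487, -96), Pit 2→Pit 4 = (-226, -416, -171).
Normal n = (Pit 2→Pit 3) × (Pit 2→Pit 4) = (43341, 38796, -151662).
So ∂z/∂x = −n_x/n_z = 0.28577 and ∂z/∂y = −n_y/n_z = 0.25581.
|∇z| = √(a²+b²) = 0.38354, so dip δ = arctan(0.38354) = 20.98°.
True thickness = vertical thickness × cos δ = 16 × cos 20.98° = 14.94 m.

14.94 m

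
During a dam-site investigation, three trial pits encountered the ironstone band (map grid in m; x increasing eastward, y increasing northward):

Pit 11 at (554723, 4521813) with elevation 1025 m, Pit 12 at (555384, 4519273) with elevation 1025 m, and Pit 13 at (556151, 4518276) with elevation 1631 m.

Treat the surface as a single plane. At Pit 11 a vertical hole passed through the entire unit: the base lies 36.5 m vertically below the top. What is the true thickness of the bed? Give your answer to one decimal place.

23.0 m

Let the plane be z = a·x + b·y + c.
Pit 12−Pit 11: 661a − 2540b = 0;  Pit 13−Pit 11: 1428a − 3537b = 606.
Solving gives a = 1.19398, b = 0.31072.
|∇z| = √(a²+b²) = 1.23375, so dip δ = arctan(1.23375) = 50.97°.
True thickness = vertical thickness × cos δ = 36.5 × cos 50.97° = 23.0 m.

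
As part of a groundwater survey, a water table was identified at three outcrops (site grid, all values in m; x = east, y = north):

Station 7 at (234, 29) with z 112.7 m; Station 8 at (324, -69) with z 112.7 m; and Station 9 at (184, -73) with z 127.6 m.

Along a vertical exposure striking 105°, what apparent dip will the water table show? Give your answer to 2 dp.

4.32°

Two edge vectors: Station 7→Station 8 = (90, -98, 0), Station 7→Station 9 = (-50, -102, 14.9).
Normal n = (Station 7→Station 8) × (Station 7→Station 9) = (-1460.2, -1341, -14080).
So ∂z/∂x = −n_x/n_z = −0.10371 and ∂z/∂y = −n_y/n_z = −0.09524.
Unit vector along 105° is (sin 105°, cos 105°) = (0.9659, -0.2588).
Slope in that direction = a·(0.9659) + b·(-0.2588) = −0.07552.
Apparent dip = arctan|0.07552| = 4.32° (true dip is 8.0°, so apparent ≤ true as expected).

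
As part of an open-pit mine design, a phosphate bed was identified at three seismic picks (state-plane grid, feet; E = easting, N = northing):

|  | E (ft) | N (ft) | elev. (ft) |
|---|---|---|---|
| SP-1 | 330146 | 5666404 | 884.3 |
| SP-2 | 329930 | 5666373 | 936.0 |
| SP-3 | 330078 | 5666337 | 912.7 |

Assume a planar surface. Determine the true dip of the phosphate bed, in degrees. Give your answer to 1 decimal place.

16.6°

Let the plane be z = a·E + b·N + c.
SP-2−SP-1: −216a − 31b = 51.7;  SP-3−SP-1: −68a − 67b = 28.4.
Solving gives a = −0.20895, b = −0.21181.
Gradient magnitude |∇z| = √(a² + b²) = √(0.04366 + 0.04486) = 0.29753.
True dip = arctan(0.29753) = 16.6°, dipping toward NE (azimuth ≈ 045°).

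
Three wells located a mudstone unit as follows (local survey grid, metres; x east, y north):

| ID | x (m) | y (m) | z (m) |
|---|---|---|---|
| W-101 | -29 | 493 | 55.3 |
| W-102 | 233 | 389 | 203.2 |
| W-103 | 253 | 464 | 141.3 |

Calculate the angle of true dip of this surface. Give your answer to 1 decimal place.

42.2°

Two edge vectors: W-101→W-102 = (262, -104, 147.9), W-101→W-103 = (282, -29, 86).
Normal n = (W-101→W-102) × (W-101→W-103) = (-4654.9, 19175.8, 21730).
So ∂z/∂x = −n_x/n_z = 0.21422 and ∂z/∂y = −n_y/n_z = −0.88246.
Gradient magnitude |∇z| = √(a² + b²) = √(0.04589 + 0.77873) = 0.90809.
True dip = arctan(0.90809) = 42.2°, dipping toward NNW (azimuth ≈ 346°).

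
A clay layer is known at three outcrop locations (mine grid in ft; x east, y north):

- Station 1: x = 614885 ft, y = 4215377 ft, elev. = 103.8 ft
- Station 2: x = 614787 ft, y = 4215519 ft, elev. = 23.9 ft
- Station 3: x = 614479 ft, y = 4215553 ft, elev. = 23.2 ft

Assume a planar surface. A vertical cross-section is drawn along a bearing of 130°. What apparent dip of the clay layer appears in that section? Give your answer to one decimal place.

18.8°

Two edge vectors: Station 1→Station 2 = (-98, 142, -79.9), Station 1→Station 3 = (-406, 176, -80.6).
Normal n = (Station 1→Station 2) × (Station 1→Station 3) = (2617.2, 24540.6, 40404).
So ∂z/∂x = −n_x/n_z = −0.06478 and ∂z/∂y = −n_y/n_z = −0.60738.
Unit vector along 130° is (sin 130°, cos 130°) = (0.7660, -0.6428).
Slope in that direction = a·(0.7660) + b·(-0.6428) = 0.34080.
Apparent dip = arctan|0.34080| = 18.8° (true dip is 31.4°, so apparent ≤ true as expected).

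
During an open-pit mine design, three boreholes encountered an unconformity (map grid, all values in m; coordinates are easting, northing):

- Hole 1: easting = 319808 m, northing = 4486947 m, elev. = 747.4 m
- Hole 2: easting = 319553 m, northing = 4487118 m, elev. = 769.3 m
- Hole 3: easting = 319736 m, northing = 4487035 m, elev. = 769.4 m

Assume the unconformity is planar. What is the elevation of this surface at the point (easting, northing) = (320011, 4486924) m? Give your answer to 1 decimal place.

Two edge vectors: Hole 1→Hole 2 = (-255, 171, 21.9), Hole 1→Hole 3 = (-72, 88, 22).
Normal n = (Hole 1→Hole 2) × (Hole 1→Hole 3) = (1834.8, 4033.2, -10128).
So ∂z/∂easting = −n_x/n_z = 0.181161137 and ∂z/∂northing = −n_y/n_z = 0.398222749.
Intercept c from Hole 1: 747.4 − 57936.78 − 1786804.37 = −1843993.75.
At (320011, 4486924): z = 57973.6 + 1786795.2 − 1843993.75 = 775.0 m.

775.0 m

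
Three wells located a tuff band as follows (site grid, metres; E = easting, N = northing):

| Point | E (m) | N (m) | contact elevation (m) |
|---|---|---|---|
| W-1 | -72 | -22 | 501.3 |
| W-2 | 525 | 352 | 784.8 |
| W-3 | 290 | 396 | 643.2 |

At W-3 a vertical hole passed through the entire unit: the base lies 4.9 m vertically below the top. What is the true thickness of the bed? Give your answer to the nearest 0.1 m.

4.2 m

Let the plane be z = a·E + b·N + c.
W-2−W-1: 597a + 374b = 283.5;  W-3−W-1: 362a + 418b = 141.9.
Solving gives a = 0.57317, b = −0.15691.
|∇z| = √(a²+b²) = 0.59426, so dip δ = arctan(0.59426) = 30.72°.
True thickness = vertical thickness × cos δ = 4.9 × cos 30.72° = 4.2 m.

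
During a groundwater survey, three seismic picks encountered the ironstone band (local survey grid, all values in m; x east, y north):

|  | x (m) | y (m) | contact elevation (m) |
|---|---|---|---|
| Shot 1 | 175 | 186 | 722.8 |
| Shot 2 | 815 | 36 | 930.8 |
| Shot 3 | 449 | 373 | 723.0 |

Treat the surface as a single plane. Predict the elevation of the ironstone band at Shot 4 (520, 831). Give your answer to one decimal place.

578.2 m

Let the plane be z = a·x + b·y + c.
Shot 2−Shot 1: 640a − 150b = 208;  Shot 3−Shot 1: 274a + 187b = 0.2.
Solving gives a = 0.24211, b = −0.35368.
Then c = 722.8 − a·175 − b·186 = 746.21.
At (520, 831): z = 125.9 − 293.9 + 746.21 = 578.2 m.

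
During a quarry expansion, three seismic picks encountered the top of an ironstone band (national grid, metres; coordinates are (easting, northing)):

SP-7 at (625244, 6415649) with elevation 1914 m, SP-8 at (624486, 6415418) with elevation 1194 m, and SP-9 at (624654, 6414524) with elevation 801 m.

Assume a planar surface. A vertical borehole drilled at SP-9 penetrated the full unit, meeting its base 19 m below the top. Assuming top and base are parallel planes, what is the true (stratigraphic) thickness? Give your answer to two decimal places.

Two edge vectors: SP-7→SP-8 = (-758, -231, -720), SP-7→SP-9 = (-590, -1125, -1113).
Normal n = (SP-7→SP-8) × (SP-7→SP-9) = (-552897, -418854, 716460).
So ∂z/∂E = −n_x/n_z = 0.77171 and ∂z/∂N = −n_y/n_z = 0.58462.
|∇z| = √(a²+b²) = 0.96815, so dip δ = arctan(0.96815) = 44.07°.
True thickness = vertical thickness × cos δ = 19 × cos 44.07° = 13.65 m.

13.65 m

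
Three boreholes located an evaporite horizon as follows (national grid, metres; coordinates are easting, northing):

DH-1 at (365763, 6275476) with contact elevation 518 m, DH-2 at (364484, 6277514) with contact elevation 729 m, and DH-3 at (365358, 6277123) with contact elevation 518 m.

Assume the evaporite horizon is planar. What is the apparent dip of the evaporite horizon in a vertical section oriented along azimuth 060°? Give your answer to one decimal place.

Two edge vectors: DH-1→DH-2 = (-1279, 2038, 211), DH-1→DH-3 = (-405, 1647, 0).
Normal n = (DH-1→DH-2) × (DH-1→DH-3) = (-347517, -85455, -1281123).
So ∂z/∂easting = −n_x/n_z = −0.27126 and ∂z/∂northing = −n_y/n_z = −0.06670.
Unit vector along 060° is (sin 60°, cos 60°) = (0.8660, 0.5000).
Slope in that direction = a·(0.8660) + b·(0.5000) = −0.26827.
Apparent dip = arctan|0.26827| = 15.0° (true dip is 15.6°, so apparent ≤ true as expected).

15.0°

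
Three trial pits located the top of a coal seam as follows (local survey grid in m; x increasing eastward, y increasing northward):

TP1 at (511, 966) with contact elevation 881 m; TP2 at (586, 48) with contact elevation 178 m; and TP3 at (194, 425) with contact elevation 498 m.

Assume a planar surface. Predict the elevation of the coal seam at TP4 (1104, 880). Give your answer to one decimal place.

764.4 m

Two edge vectors: TP1→TP2 = (75, -918, -703), TP1→TP3 = (-317, -541, -383).
Normal n = (TP1→TP2) × (TP1→TP3) = (-28729, 251576, -331581).
So ∂z/∂x = −n_x/n_z = −0.086642 and ∂z/∂y = −n_y/n_z = 0.758717.
Intercept c from TP1: 881 + 44.27 − 732.92 = 192.35.
At (1104, 880): z = −95.7 + 667.7 + 192.35 = 764.4 m.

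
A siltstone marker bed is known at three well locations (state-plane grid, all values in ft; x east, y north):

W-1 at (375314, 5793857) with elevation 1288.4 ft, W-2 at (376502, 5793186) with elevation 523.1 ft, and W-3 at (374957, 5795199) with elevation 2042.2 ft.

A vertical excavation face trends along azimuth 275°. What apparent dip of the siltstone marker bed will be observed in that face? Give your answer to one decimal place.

Two edge vectors: W-1→W-2 = (1188, -671, -765.3), W-1→W-3 = (-357, 1342, 753.8).
Normal n = (W-1→W-2) × (W-1→W-3) = (521232.8, -622302.3, 1354749).
So ∂z/∂x = −n_x/n_z = −0.38474 and ∂z/∂y = −n_y/n_z = 0.45935.
Unit vector along 275° is (sin 275°, cos 275°) = (-0.9962, 0.0872).
Slope in that direction = a·(-0.9962) + b·(0.0872) = 0.42332.
Apparent dip = arctan|0.42332| = 22.9° (true dip is 30.9°, so apparent ≤ true as expected).

22.9°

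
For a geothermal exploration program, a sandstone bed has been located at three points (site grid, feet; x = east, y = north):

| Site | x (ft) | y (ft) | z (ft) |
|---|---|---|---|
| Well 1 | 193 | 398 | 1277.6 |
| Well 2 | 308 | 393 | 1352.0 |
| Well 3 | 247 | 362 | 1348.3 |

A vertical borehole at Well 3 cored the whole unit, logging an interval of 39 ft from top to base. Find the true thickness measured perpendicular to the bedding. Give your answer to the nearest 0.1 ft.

Let the plane be z = a·x + b·y + c.
Well 2−Well 1: 115a − 5b = 74.4;  Well 3−Well 1: 54a − 36b = 70.7.
Solving gives a = 0.60075, b = −1.06276.
|∇z| = √(a²+b²) = 1.22081, so dip δ = arctan(1.22081) = 50.68°.
True thickness = vertical thickness × cos δ = 39 × cos 50.68° = 24.7 ft.

24.7 ft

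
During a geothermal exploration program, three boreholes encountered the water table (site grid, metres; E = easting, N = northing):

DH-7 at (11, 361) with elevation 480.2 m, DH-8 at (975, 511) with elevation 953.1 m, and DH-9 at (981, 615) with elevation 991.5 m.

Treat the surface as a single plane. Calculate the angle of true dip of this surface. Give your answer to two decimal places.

29.08°

Let the plane be z = a·E + b·N + c.
DH-8−DH-7: 964a + 150b = 472.9;  DH-9−DH-7: 970a + 254b = 511.3.
Solving gives a = 0.43703, b = 0.34402.
Gradient magnitude |∇z| = √(a² + b²) = √(0.19100 + 0.11835) = 0.55619.
True dip = arctan(0.55619) = 29.08°, dipping toward SW (azimuth ≈ 232°).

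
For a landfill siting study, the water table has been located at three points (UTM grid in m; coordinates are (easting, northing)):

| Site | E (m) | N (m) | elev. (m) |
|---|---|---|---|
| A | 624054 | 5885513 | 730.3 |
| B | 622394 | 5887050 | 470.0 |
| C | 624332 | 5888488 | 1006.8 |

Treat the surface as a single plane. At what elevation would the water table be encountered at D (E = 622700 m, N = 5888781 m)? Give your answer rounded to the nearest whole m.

Two edge vectors: A→B = (-1660, 1537, -260.3), A→C = (278, 2975, 276.5).
Normal n = (A→B) × (A→C) = (1199373, 386626.6, -5365786).
So ∂z/∂E = −n_x/n_z = 0.22352233 and ∂z/∂N = −n_y/n_z = 0.07205405.
Intercept c from A: 730.3 − 139490.01 − 424075.03 = −562834.74.
At (622700, 5888781): z = 139187.4 + 424310.5 − 562834.74 = 663.1 m.

663 m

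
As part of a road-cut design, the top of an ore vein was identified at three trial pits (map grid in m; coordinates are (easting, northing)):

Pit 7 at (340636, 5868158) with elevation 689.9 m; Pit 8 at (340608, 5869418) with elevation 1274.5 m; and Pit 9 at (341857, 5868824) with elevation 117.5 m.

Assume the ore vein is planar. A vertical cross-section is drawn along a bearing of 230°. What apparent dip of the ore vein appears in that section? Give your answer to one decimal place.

14.5°

Two edge vectors: Pit 7→Pit 8 = (-28, 1260, 584.6), Pit 7→Pit 9 = (1221, 666, -572.4).
Normal n = (Pit 7→Pit 8) × (Pit 7→Pit 9) = (-1110567.6, 697769.4, -1557108).
So ∂z/∂E = −n_x/n_z = −0.71322 and ∂z/∂N = −n_y/n_z = 0.44812.
Unit vector along 230° is (sin 230°, cos 230°) = (-0.7660, -0.6428).
Slope in that direction = a·(-0.7660) + b·(-0.6428) = 0.25832.
Apparent dip = arctan|0.25832| = 14.5° (true dip is 40.1°, so apparent ≤ true as expected).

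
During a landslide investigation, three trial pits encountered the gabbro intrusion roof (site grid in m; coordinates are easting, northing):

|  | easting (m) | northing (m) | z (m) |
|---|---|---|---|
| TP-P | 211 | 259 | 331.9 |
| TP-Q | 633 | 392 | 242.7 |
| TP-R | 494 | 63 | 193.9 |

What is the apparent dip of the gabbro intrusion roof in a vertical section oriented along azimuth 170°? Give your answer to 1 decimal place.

Let the plane be z = a·easting + b·northing + c.
TP-Q−TP-P: 422a + 133b = −89.2;  TP-R−TP-P: 283a − 196b = −138.
Solving gives a = −0.29777, b = 0.27413.
Unit vector along 170° is (sin 170°, cos 170°) = (0.1736, -0.9848).
Slope in that direction = a·(0.1736) + b·(-0.9848) = −0.32168.
Apparent dip = arctan|0.32168| = 17.8° (true dip is 22.0°, so apparent ≤ true as expected).

17.8°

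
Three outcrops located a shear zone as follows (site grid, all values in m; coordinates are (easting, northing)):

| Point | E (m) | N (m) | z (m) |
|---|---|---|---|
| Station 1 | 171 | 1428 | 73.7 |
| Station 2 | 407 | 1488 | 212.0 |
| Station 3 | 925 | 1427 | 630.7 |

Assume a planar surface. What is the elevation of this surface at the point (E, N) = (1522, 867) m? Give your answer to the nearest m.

1406 m

Two edge vectors: Station 1→Station 2 = (236, 60, 138.3), Station 1→Station 3 = (754, -1, 557).
Normal n = (Station 1→Station 2) × (Station 1→Station 3) = (33558.3, -27173.8, -45476).
So ∂z/∂E = −n_x/n_z = 0.73793 and ∂z/∂N = −n_y/n_z = −0.59754.
Intercept c from Station 1: 73.7 − 126.19 + 853.29 = 800.80.
At (1522, 867): z = 1123.1 − 518.1 + 800.80 = 1405.9 m.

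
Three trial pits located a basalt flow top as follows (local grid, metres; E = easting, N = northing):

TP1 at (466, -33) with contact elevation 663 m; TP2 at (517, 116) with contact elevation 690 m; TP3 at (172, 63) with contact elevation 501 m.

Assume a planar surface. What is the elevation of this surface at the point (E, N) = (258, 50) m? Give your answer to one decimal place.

Two edge vectors: TP1→TP2 = (51, 149, 27), TP1→TP3 = (-294, 96, -162).
Normal n = (TP1→TP2) × (TP1→TP3) = (-26730, 324, 48702).
So ∂z/∂E = −n_x/n_z = 0.54885 and ∂z/∂N = −n_y/n_z = −0.00665.
Intercept c from TP1: 663 − 255.76 − 0.22 = 407.02.
At (258, 50): z = 141.6 − 0.3 + 407.02 = 548.3 m.

548.3 m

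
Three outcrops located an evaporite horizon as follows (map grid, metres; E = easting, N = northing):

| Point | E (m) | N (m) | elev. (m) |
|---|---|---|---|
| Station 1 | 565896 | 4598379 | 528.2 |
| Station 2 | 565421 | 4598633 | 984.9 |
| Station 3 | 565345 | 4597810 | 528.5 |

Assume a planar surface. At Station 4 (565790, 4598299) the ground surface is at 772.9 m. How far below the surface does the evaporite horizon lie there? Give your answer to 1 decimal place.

Let the plane be z = a·E + b·N + c.
Station 2−Station 1: −475a + 254b = 456.7;  Station 3−Station 1: −551a − 569b = 0.3.
Solving gives a = −0.633642429, b = 0.613070261.
Then c = 528.2 − a·565896 − b·4598379 = −2460025.50.
At (565790, 4598299): z_contact = −358508.55 + 2819080.37 − 2460025.50 = 546.32 m.
Depth below ground = 772.9 − 546.32 = 226.6 m.

226.6 m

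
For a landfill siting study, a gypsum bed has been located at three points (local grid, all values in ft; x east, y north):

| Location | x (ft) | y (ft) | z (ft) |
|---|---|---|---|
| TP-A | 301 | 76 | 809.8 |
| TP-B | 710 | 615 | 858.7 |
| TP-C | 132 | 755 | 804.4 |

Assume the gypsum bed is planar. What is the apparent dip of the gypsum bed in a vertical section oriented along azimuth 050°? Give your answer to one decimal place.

Two edge vectors: TP-A→TP-B = (409, 539, 48.9), TP-A→TP-C = (-169, 679, -5.4).
Normal n = (TP-A→TP-B) × (TP-A→TP-C) = (-36113.7, -6055.5, 368802).
So ∂z/∂x = −n_x/n_z = 0.09792 and ∂z/∂y = −n_y/n_z = 0.01642.
Unit vector along 050° is (sin 50°, cos 50°) = (0.7660, 0.6428).
Slope in that direction = a·(0.7660) + b·(0.6428) = 0.08557.
Apparent dip = arctan|0.08557| = 4.9° (true dip is 5.7°, so apparent ≤ true as expected).

4.9°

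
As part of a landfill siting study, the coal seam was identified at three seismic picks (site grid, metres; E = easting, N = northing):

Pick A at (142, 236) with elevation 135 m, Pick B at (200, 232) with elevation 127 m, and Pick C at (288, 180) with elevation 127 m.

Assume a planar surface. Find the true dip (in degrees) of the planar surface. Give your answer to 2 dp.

Let the plane be z = a·E + b·N + c.
Pick B−Pick A: 58a − 4b = −8;  Pick C−Pick A: 146a − 56b = −8.
Solving gives a = −0.15616, b = −0.26426.
Gradient magnitude |∇z| = √(a² + b²) = √(0.02438 + 0.06984) = 0.30695.
True dip = arctan(0.30695) = 17.06°, dipping toward NNE (azimuth ≈ 031°).

17.06°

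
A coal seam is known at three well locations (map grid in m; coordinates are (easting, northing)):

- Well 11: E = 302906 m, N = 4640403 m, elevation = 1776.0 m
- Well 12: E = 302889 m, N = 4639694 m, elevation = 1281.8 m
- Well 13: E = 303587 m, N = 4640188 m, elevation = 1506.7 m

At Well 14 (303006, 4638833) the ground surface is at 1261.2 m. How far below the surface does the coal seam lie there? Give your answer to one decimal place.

Two edge vectors: Well 11→Well 12 = (-17, -709, -494.2), Well 11→Well 13 = (681, -215, -269.3).
Normal n = (Well 11→Well 12) × (Well 11→Well 13) = (84680.7, -341128.3, 486484).
So ∂z/∂E = −n_x/n_z = −0.174066773 and ∂z/∂N = −n_y/n_z = 0.701211756.
Intercept c from Well 11: 1776 + 52725.87 − 3253905.14 = −3199403.27.
At (303006, 4638833): z_contact = −52743.28 + 3252804.23 − 3199403.27 = 657.69 m.
Depth below ground = 1261.2 − 657.69 = 603.5 m.

603.5 m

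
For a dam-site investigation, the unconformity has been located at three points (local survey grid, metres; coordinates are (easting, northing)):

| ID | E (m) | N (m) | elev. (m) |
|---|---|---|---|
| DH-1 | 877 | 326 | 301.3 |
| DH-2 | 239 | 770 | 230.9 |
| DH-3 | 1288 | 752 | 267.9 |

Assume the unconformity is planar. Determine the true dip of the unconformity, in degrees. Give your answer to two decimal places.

6.59°

Two edge vectors: DH-1→DH-2 = (-638, 444, -70.4), DH-1→DH-3 = (411, 426, -33.4).
Normal n = (DH-1→DH-2) × (DH-1→DH-3) = (15160.8, -50243.6, -454272).
So ∂z/∂E = −n_x/n_z = 0.03337 and ∂z/∂N = −n_y/n_z = −0.11060.
Gradient magnitude |∇z| = √(a² + b²) = √(0.00111 + 0.01223) = 0.11553.
True dip = arctan(0.11553) = 6.59°, dipping toward NNW (azimuth ≈ 343°).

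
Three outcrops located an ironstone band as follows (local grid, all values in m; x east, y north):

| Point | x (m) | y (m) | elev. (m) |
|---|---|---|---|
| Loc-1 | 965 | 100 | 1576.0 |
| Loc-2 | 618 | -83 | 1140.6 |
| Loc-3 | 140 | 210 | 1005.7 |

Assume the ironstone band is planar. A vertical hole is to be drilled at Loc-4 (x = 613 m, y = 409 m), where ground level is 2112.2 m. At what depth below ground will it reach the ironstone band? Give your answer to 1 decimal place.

Let the plane be z = a·x + b·y + c.
Loc-2−Loc-1: −347a − 183b = −435.4;  Loc-3−Loc-1: −825a + 110b = −570.3.
Solving gives a = 0.80499, b = 0.85284.
Then c = 1576 − a·965 − b·100 = 713.91.
At (613, 409): z_contact = 493.46 + 348.81 + 713.91 = 1556.17 m.
Depth below ground = 2112.2 − 1556.17 = 556.0 m.

556.0 m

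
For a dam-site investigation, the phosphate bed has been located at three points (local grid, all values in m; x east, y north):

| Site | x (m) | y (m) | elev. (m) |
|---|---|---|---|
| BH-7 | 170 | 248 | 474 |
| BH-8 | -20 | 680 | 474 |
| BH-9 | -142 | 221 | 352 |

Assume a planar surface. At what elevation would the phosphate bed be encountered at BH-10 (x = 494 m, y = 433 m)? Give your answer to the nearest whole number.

627 m

Two edge vectors: BH-7→BH-8 = (-190, 432, 0), BH-7→BH-9 = (-312, -27, -122).
Normal n = (BH-7→BH-8) × (BH-7→BH-9) = (-52704, -23180, 139914).
So ∂z/∂x = −n_x/n_z = 0.37669 and ∂z/∂y = −n_y/n_z = 0.16567.
Intercept c from BH-7: 474 − 64.04 − 41.09 = 368.88.
At (494, 433): z = 186.1 + 71.7 + 368.88 = 626.7 m.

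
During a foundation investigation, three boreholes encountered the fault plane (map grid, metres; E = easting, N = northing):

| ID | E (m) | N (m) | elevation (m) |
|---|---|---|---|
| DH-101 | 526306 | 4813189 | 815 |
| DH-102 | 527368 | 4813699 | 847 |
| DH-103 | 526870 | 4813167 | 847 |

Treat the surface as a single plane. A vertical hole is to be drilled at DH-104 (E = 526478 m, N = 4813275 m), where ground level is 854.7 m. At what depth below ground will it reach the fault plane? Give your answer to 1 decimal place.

Let the plane be z = a·E + b·N + c.
DH-102−DH-101: 1062a + 510b = 32;  DH-103−DH-101: 564a − 22b = 32.
Solving gives a = 0.054738846, b = −0.051240499.
Then c = 815 − a·526306 − b·4813189 = 218635.82.
At (526478, 4813275): z_contact = 28818.80 − 246634.61 + 218635.82 = 820.01 m.
Depth below ground = 854.7 − 820.01 = 34.7 m.

34.7 m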